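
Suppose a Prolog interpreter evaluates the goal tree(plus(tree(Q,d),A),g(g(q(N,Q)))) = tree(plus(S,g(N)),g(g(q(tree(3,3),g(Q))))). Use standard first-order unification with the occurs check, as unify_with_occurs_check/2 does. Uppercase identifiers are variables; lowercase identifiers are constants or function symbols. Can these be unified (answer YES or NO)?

NO

Decompose tree/2: plus(tree(Q,d),A) = plus(S,g(N)),  g(g(q(N,Q))) = g(g(q(tree(3,3),g(Q)))).
Decompose plus/2: tree(Q,d) = S,  A = g(N).
Bind S := tree(Q,d); no other remaining equation mentions S.
Bind A := g(N); no other remaining equation mentions A.
Decompose g/1: g(q(N,Q)) = g(q(tree(3,3),g(Q))).
Decompose g/1: q(N,Q) = q(tree(3,3),g(Q)).
Decompose q/2: N = tree(3,3),  Q = g(Q).
Bind N := tree(3,3); no other remaining equation mentions N. Substituting into the earlier binding gives A := g(tree(3,3)).
Occurs check fails: Q occurs in g(Q); the equation Q = g(Q) has no finite solution.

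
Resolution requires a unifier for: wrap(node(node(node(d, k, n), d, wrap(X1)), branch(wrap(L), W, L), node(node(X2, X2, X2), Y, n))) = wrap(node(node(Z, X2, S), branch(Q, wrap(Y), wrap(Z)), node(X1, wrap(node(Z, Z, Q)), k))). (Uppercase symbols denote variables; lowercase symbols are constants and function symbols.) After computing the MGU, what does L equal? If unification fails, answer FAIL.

Decompose wrap/1: node(node(node(d, k, n), d, wrap(X1)), branch(wrap(L), W, L), node(node(X2, X2, X2), Y, n)) = node(node(Z, X2, S), branch(Q, wrap(Y), wrap(Z)), node(X1, wrap(node(Z, Z, Q)), k)).
Decompose node/3: node(node(d, k, n), d, wrap(X1)) = node(Z, X2, S),  branch(wrap(L), W, L) = branch(Q, wrap(Y), wrap(Z)),  node(node(X2, X2, X2), Y, n) = node(X1, wrap(node(Z, Z, Q)), k).
Decompose node/3: node(d, k, n) = Z,  d = X2,  wrap(X1) = S.
Bind Z := node(d, k, n); substituting into the 2 remaining equations that mention Z gives: branch(wrap(L), W, L) = branch(Q, wrap(Y), wrap(node(d, k, n))),  node(node(X2, X2, X2), Y, n) = node(X1, wrap(node(node(d, k, n), node(d, k, n), Q)), k).
Bind X2 := d; substituting into the one remaining equation that mentions X2 gives: node(node(d, d, d), Y, n) = node(X1, wrap(node(node(d, k, n), node(d, k, n), Q)), k).
Bind S := wrap(X1); no other remaining equation mentions S.
Decompose branch/3: wrap(L) = Q,  W = wrap(Y),  L = wrap(node(d, k, n)).
Bind Q := wrap(L); substituting into the one remaining equation that mentions Q gives: node(node(d, d, d), Y, n) = node(X1, wrap(node(node(d, k, n), node(d, k, n), wrap(L))), k).
Bind W := wrap(Y); no other remaining equation mentions W.
Bind L := wrap(node(d, k, n)); substituting into the remaining equation gives: node(node(d, d, d), Y, n) = node(X1, wrap(node(node(d, k, n), node(d, k, n), wrap(wrap(node(d, k, n))))), k). Substituting into the earlier binding gives Q := wrap(wrap(node(d, k, n))).
Decompose node/3: node(d, d, d) = X1,  Y = wrap(node(node(d, k, n), node(d, k, n), wrap(wrap(node(d, k, n))))),  n = k.
Bind X1 := node(d, d, d); no other remaining equation mentions X1. Substituting into the earlier binding gives S := wrap(node(d, d, d)).
Bind Y := wrap(node(node(d, k, n), node(d, k, n), wrap(wrap(node(d, k, n))))); no other remaining equation mentions Y. Substituting into the earlier binding gives W := wrap(wrap(node(node(d, k, n), node(d, k, n), wrap(wrap(node(d, k, n)))))).
Clash: constants n and k differ; no unifier exists.

FAIL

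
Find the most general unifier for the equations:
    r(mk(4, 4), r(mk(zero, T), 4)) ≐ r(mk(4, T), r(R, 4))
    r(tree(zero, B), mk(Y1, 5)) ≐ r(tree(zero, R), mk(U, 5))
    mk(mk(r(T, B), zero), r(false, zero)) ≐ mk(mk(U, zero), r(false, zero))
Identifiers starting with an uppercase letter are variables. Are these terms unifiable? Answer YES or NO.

YES

Decompose r/2: mk(4, 4) ≐ mk(4, T),  r(mk(zero, T), 4) ≐ r(R, 4).
Decompose mk/2: 4 ≐ 4,  4 ≐ T.
Delete trivial equation 4 ≐ 4.
Bind T := 4; substituting into the 2 remaining equations that mention T gives: r(mk(zero, 4), 4) ≐ r(R, 4),  mk(mk(r(4, B), zero), r(false, zero)) ≐ mk(mk(U, zero), r(false, zero)).
Decompose r/2: mk(zero, 4) ≐ R,  4 ≐ 4.
Bind R := mk(zero, 4); substituting into the one remaining equation that mentions R gives: r(tree(zero, B), mk(Y1, 5)) ≐ r(tree(zero, mk(zero, 4)), mk(U, 5)).
Delete trivial equation 4 ≐ 4.
Decompose r/2: tree(zero, B) ≐ tree(zero, mk(zero, 4)),  mk(Y1, 5) ≐ mk(U, 5).
Decompose tree/2: zero ≐ zero,  B ≐ mk(zero, 4).
Delete trivial equation zero ≐ zero.
Bind B := mk(zero, 4); substituting into the one remaining equation that mentions B gives: mk(mk(r(4, mk(zero, 4)), zero), r(false, zero)) ≐ mk(mk(U, zero), r(false, zero)).
Decompose mk/2: Y1 ≐ U,  5 ≐ 5.
Bind Y1 := U; no other remaining equation mentions Y1.
Delete trivial equation 5 ≐ 5.
Decompose mk/2: mk(r(4, mk(zero, 4)), zero) ≐ mk(U, zero),  r(false, zero) ≐ r(false, zero).
Decompose mk/2: r(4, mk(zero, 4)) ≐ U,  zero ≐ zero.
Bind U := r(4, mk(zero, 4)); no other remaining equation mentions U. Substituting into the earlier binding gives Y1 := r(4, mk(zero, 4)).
Delete trivial equation zero ≐ zero.
Delete trivial equation r(false, zero) ≐ r(false, zero).
No equations remain and no clash or occurs-check failure arose, so a unifier exists.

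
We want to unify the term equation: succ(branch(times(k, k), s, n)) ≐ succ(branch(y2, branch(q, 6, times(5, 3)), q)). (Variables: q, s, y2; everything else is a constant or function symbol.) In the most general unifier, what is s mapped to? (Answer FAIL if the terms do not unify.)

branch(n, 6, times(5, 3))

Decompose succ/1: branch(times(k, k), s, n) ≐ branch(y2, branch(q, 6, times(5, 3)), q).
Decompose branch/3: times(k, k) ≐ y2,  s ≐ branch(q, 6, times(5, 3)),  n ≐ q.
Bind y2 := times(k, k); no other remaining equation mentions y2.
Bind s := branch(q, 6, times(5, 3)); no other remaining equation mentions s.
Bind q := n. Substituting into the earlier binding gives s := branch(n, 6, times(5, 3)).
MGU = { y2 ↦ times(k, k), s ↦ branch(n, 6, times(5, 3)), q ↦ n }, so s ↦ branch(n, 6, times(5, 3)).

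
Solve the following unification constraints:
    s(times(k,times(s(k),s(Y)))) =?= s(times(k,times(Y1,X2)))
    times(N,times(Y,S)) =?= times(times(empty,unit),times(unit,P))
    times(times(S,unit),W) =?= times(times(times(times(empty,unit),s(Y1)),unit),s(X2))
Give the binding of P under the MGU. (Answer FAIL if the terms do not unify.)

Decompose s/1: times(k,times(s(k),s(Y))) =?= times(k,times(Y1,X2)).
Decompose times/2: k =?= k,  times(s(k),s(Y)) =?= times(Y1,X2).
Delete trivial equation k =?= k.
Decompose times/2: s(k) =?= Y1,  s(Y) =?= X2.
Bind Y1 := s(k); substituting into the one remaining equation that mentions Y1 gives: times(times(S,unit),W) =?= times(times(times(times(empty,unit),s(s(k))),unit),s(X2)).
Bind X2 := s(Y); substituting into the one remaining equation that mentions X2 gives: times(times(S,unit),W) =?= times(times(times(times(empty,unit),s(s(k))),unit),s(s(Y))).
Decompose times/2: N =?= times(empty,unit),  times(Y,S) =?= times(unit,P).
Bind N := times(empty,unit); no other remaining equation mentions N.
Decompose times/2: Y =?= unit,  S =?= P.
Bind Y := unit; substituting into the one remaining equation that mentions Y gives: times(times(S,unit),W) =?= times(times(times(times(empty,unit),s(s(k))),unit),s(s(unit))). Substituting into the earlier binding gives X2 := s(unit).
Bind S := P; substituting into the remaining equation gives: times(times(P,unit),W) =?= times(times(times(times(empty,unit),s(s(k))),unit),s(s(unit))).
Decompose times/2: times(P,unit) =?= times(times(times(empty,unit),s(s(k))),unit),  W =?= s(s(unit)).
Decompose times/2: P =?= times(times(empty,unit),s(s(k))),  unit =?= unit.
Bind P := times(times(empty,unit),s(s(k))); no other remaining equation mentions P. Substituting into the earlier binding gives S := times(times(empty,unit),s(s(k))).
Delete trivial equation unit =?= unit.
Bind W := s(s(unit)).
MGU = { Y1 ↦ s(k), X2 ↦ s(unit), N ↦ times(empty,unit), Y ↦ unit, S ↦ times(times(empty,unit),s(s(k))), P ↦ times(times(empty,unit),s(s(k))), W ↦ s(s(unit)) }, so P ↦ times(times(empty,unit),s(s(k))).

times(times(empty,unit),s(s(k)))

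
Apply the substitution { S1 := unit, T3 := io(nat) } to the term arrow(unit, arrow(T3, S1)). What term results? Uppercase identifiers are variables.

Replace each occurrence of S1 with unit.
Replace each occurrence of T3 with io(nat).
Result: arrow(unit, arrow(io(nat), unit)).

arrow(unit, arrow(io(nat), unit))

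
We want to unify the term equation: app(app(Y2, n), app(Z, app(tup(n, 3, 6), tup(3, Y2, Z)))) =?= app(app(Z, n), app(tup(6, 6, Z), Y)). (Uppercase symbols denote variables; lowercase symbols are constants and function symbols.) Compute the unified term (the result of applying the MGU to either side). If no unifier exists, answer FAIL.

Decompose app/2: app(Y2, n) =?= app(Z, n),  app(Z, app(tup(n, 3, 6), tup(3, Y2, Z))) =?= app(tup(6, 6, Z), Y).
Decompose app/2: Y2 =?= Z,  n =?= n.
Bind Y2 := Z; substituting into the one remaining equation that mentions Y2 gives: app(Z, app(tup(n, 3, 6), tup(3, Z, Z))) =?= app(tup(6, 6, Z), Y).
Delete trivial equation n =?= n.
Decompose app/2: Z =?= tup(6, 6, Z),  app(tup(n, 3, 6), tup(3, Z, Z)) =?= Y.
Occurs check fails: Z occurs in tup(6, 6, Z); the equation Z =?= tup(6, 6, Z) has no finite solution.

FAIL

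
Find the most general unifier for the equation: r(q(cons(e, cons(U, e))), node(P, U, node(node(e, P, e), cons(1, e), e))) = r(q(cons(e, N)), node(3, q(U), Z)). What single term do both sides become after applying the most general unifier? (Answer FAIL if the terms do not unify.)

Decompose r/2: q(cons(e, cons(U, e))) = q(cons(e, N)),  node(P, U, node(node(e, P, e), cons(1, e), e)) = node(3, q(U), Z).
Decompose q/1: cons(e, cons(U, e)) = cons(e, N).
Decompose cons/2: e = e,  cons(U, e) = N.
Delete trivial equation e = e.
Bind N := cons(U, e); no other remaining equation mentions N.
Decompose node/3: P = 3,  U = q(U),  node(node(e, P, e), cons(1, e), e) = Z.
Bind P := 3; substituting into the one remaining equation that mentions P gives: node(node(e, 3, e), cons(1, e), e) = Z.
Occurs check fails: U occurs in q(U); the equation U = q(U) has no finite solution.

FAIL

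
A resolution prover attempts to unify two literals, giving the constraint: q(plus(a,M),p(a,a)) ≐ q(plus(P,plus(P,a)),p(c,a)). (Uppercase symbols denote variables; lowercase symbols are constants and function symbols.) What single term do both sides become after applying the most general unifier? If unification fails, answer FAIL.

FAIL

Decompose q/2: plus(a,M) ≐ plus(P,plus(P,a)),  p(a,a) ≐ p(c,a).
Decompose plus/2: a ≐ P,  M ≐ plus(P,a).
Bind P := a; substituting into the one remaining equation that mentions P gives: M ≐ plus(a,a).
Bind M := plus(a,a); no other remaining equation mentions M.
Decompose p/2: a ≐ c,  a ≐ a.
Clash: constants a and c differ; no unifier exists.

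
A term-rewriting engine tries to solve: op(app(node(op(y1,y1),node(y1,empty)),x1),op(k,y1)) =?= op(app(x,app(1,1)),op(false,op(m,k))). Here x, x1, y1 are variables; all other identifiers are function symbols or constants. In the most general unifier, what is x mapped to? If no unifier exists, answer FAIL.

Decompose op/2: app(node(op(y1,y1),node(y1,empty)),x1) =?= app(x,app(1,1)),  op(k,y1) =?= op(false,op(m,k)).
Decompose app/2: node(op(y1,y1),node(y1,empty)) =?= x,  x1 =?= app(1,1).
Bind x := node(op(y1,y1),node(y1,empty)); no other remaining equation mentions x.
Bind x1 := app(1,1); no other remaining equation mentions x1.
Decompose op/2: k =?= false,  y1 =?= op(m,k).
Clash: constants k and false differ; no unifier exists.

FAIL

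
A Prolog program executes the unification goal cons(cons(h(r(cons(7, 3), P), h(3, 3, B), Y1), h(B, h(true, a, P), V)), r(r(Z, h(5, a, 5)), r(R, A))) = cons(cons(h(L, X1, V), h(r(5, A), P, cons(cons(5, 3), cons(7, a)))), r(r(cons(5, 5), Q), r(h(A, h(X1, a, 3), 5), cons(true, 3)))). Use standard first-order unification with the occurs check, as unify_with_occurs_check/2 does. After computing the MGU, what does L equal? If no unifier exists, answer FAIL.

FAIL

Decompose cons/2: cons(h(r(cons(7, 3), P), h(3, 3, B), Y1), h(B, h(true, a, P), V)) = cons(h(L, X1, V), h(r(5, A), P, cons(cons(5, 3), cons(7, a)))),  r(r(Z, h(5, a, 5)), r(R, A)) = r(r(cons(5, 5), Q), r(h(A, h(X1, a, 3), 5), cons(true, 3))).
Decompose cons/2: h(r(cons(7, 3), P), h(3, 3, B), Y1) = h(L, X1, V),  h(B, h(true, a, P), V) = h(r(5, A), P, cons(cons(5, 3), cons(7, a))).
Decompose h/3: r(cons(7, 3), P) = L,  h(3, 3, B) = X1,  Y1 = V.
Bind L := r(cons(7, 3), P); no other remaining equation mentions L.
Bind X1 := h(3, 3, B); substituting into the one remaining equation that mentions X1 gives: r(r(Z, h(5, a, 5)), r(R, A)) = r(r(cons(5, 5), Q), r(h(A, h(h(3, 3, B), a, 3), 5), cons(true, 3))).
Bind Y1 := V; no other remaining equation mentions Y1.
Decompose h/3: B = r(5, A),  h(true, a, P) = P,  V = cons(cons(5, 3), cons(7, a)).
Bind B := r(5, A); substituting into the one remaining equation that mentions B gives: r(r(Z, h(5, a, 5)), r(R, A)) = r(r(cons(5, 5), Q), r(h(A, h(h(3, 3, r(5, A)), a, 3), 5), cons(true, 3))). Substituting into the earlier binding gives X1 := h(3, 3, r(5, A)).
Occurs check fails: P occurs in h(true, a, P); the equation P = h(true, a, P) has no finite solution.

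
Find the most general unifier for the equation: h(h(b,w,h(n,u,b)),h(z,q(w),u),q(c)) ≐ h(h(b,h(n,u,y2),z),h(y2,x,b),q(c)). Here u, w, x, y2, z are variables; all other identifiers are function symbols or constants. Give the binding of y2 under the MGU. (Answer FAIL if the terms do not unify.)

Decompose h/3: h(b,w,h(n,u,b)) ≐ h(b,h(n,u,y2),z),  h(z,q(w),u) ≐ h(y2,x,b),  q(c) ≐ q(c).
Decompose h/3: b ≐ b,  w ≐ h(n,u,y2),  h(n,u,b) ≐ z.
Delete trivial equation b ≐ b.
Bind w := h(n,u,y2); substituting into the one remaining equation that mentions w gives: h(z,q(h(n,u,y2)),u) ≐ h(y2,x,b).
Bind z := h(n,u,b); substituting into the one remaining equation that mentions z gives: h(h(n,u,b),q(h(n,u,y2)),u) ≐ h(y2,x,b).
Decompose h/3: h(n,u,b) ≐ y2,  q(h(n,u,y2)) ≐ x,  u ≐ b.
Bind y2 := h(n,u,b); substituting into the one remaining equation that mentions y2 gives: q(h(n,u,h(n,u,b))) ≐ x. Substituting into the earlier binding gives w := h(n,u,h(n,u,b)).
Bind x := q(h(n,u,h(n,u,b))); no other remaining equation mentions x.
Bind u := b; no other remaining equation mentions u. Substituting into the earlier bindings gives w := h(n,b,h(n,b,b)), z := h(n,b,b), y2 := h(n,b,b), x := q(h(n,b,h(n,b,b))).
Delete trivial equation q(c) ≐ q(c).
MGU = { w := h(n,b,h(n,b,b)), z := h(n,b,b), y2 := h(n,b,b), x := q(h(n,b,h(n,b,b))), u := b }, so y2 := h(n,b,b).

h(n,b,b)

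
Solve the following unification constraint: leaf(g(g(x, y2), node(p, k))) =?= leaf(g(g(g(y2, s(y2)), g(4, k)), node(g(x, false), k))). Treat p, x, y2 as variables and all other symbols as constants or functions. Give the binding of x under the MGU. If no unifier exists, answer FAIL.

Decompose leaf/1: g(g(x, y2), node(p, k)) =?= g(g(g(y2, s(y2)), g(4, k)), node(g(x, false), k)).
Decompose g/2: g(x, y2) =?= g(g(y2, s(y2)), g(4, k)),  node(p, k) =?= node(g(x, false), k).
Decompose g/2: x =?= g(y2, s(y2)),  y2 =?= g(4, k).
Bind x := g(y2, s(y2)); substituting into the one remaining equation that mentions x gives: node(p, k) =?= node(g(g(y2, s(y2)), false), k).
Bind y2 := g(4, k); substituting into the remaining equation gives: node(p, k) =?= node(g(g(g(4, k), s(g(4, k))), false), k). Substituting into the earlier binding gives x := g(g(4, k), s(g(4, k))).
Decompose node/2: p =?= g(g(g(4, k), s(g(4, k))), false),  k =?= k.
Bind p := g(g(g(4, k), s(g(4, k))), false); no other remaining equation mentions p.
Delete trivial equation k =?= k.
MGU = { x := g(g(4, k), s(g(4, k))), y2 := g(4, k), p := g(g(g(4, k), s(g(4, k))), false) }, so x := g(g(4, k), s(g(4, k))).

g(g(4, k), s(g(4, k)))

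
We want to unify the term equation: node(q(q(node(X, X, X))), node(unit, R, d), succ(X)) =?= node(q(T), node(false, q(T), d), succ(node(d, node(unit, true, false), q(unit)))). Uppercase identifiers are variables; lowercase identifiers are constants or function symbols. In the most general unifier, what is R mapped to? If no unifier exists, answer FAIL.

FAIL

Decompose node/3: q(q(node(X, X, X))) =?= q(T),  node(unit, R, d) =?= node(false, q(T), d),  succ(X) =?= succ(node(d, node(unit, true, false), q(unit))).
Decompose q/1: q(node(X, X, X)) =?= T.
Bind T := q(node(X, X, X)); substituting into the one remaining equation that mentions T gives: node(unit, R, d) =?= node(false, q(q(node(X, X, X))), d).
Decompose node/3: unit =?= false,  R =?= q(q(node(X, X, X))),  d =?= d.
Clash: constants unit and false differ; no unifier exists.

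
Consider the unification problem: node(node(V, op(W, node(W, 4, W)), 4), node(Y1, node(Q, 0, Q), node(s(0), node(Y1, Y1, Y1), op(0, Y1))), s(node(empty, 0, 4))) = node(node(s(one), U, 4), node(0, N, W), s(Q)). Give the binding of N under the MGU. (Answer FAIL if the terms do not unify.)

Decompose node/3: node(V, op(W, node(W, 4, W)), 4) = node(s(one), U, 4),  node(Y1, node(Q, 0, Q), node(s(0), node(Y1, Y1, Y1), op(0, Y1))) = node(0, N, W),  s(node(empty, 0, 4)) = s(Q).
Decompose node/3: V = s(one),  op(W, node(W, 4, W)) = U,  4 = 4.
Bind V := s(one); no other remaining equation mentions V.
Bind U := op(W, node(W, 4, W)); no other remaining equation mentions U.
Delete trivial equation 4 = 4.
Decompose node/3: Y1 = 0,  node(Q, 0, Q) = N,  node(s(0), node(Y1, Y1, Y1), op(0, Y1)) = W.
Bind Y1 := 0; substituting into the one remaining equation that mentions Y1 gives: node(s(0), node(0, 0, 0), op(0, 0)) = W.
Bind N := node(Q, 0, Q); no other remaining equation mentions N.
Bind W := node(s(0), node(0, 0, 0), op(0, 0)); no other remaining equation mentions W. Substituting into the earlier binding gives U := op(node(s(0), node(0, 0, 0), op(0, 0)), node(node(s(0), node(0, 0, 0), op(0, 0)), 4, node(s(0), node(0, 0, 0), op(0, 0)))).
Decompose s/1: node(empty, 0, 4) = Q.
Bind Q := node(empty, 0, 4). Substituting into the earlier binding gives N := node(node(empty, 0, 4), 0, node(empty, 0, 4)).
MGU = { V -> s(one), U -> op(node(s(0), node(0, 0, 0), op(0, 0)), node(node(s(0), node(0, 0, 0), op(0, 0)), 4, node(s(0), node(0, 0, 0), op(0, 0)))), Y1 -> 0, N -> node(node(empty, 0, 4), 0, node(empty, 0, 4)), W -> node(s(0), node(0, 0, 0), op(0, 0)), Q -> node(empty, 0, 4) }, so N -> node(node(empty, 0, 4), 0, node(empty, 0, 4)).

node(node(empty, 0, 4), 0, node(empty, 0, 4))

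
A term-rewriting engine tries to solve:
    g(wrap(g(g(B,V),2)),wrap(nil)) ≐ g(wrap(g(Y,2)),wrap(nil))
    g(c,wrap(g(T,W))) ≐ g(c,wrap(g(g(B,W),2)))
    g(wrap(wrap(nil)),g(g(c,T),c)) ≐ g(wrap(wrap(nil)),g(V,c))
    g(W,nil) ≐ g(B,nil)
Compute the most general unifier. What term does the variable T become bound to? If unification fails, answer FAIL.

Decompose g/2: wrap(g(g(B,V),2)) ≐ wrap(g(Y,2)),  wrap(nil) ≐ wrap(nil).
Decompose wrap/1: g(g(B,V),2) ≐ g(Y,2).
Decompose g/2: g(B,V) ≐ Y,  2 ≐ 2.
Bind Y := g(B,V); no other remaining equation mentions Y.
Delete trivial equation 2 ≐ 2.
Delete trivial equation wrap(nil) ≐ wrap(nil).
Decompose g/2: c ≐ c,  wrap(g(T,W)) ≐ wrap(g(g(B,W),2)).
Delete trivial equation c ≐ c.
Decompose wrap/1: g(T,W) ≐ g(g(B,W),2).
Decompose g/2: T ≐ g(B,W),  W ≐ 2.
Bind T := g(B,W); substituting into the one remaining equation that mentions T gives: g(wrap(wrap(nil)),g(g(c,g(B,W)),c)) ≐ g(wrap(wrap(nil)),g(V,c)).
Bind W := 2; substituting into the remaining equations gives: g(wrap(wrap(nil)),g(g(c,g(B,2)),c)) ≐ g(wrap(wrap(nil)),g(V,c)),  g(2,nil) ≐ g(B,nil). Substituting into the earlier binding gives T := g(B,2).
Decompose g/2: wrap(wrap(nil)) ≐ wrap(wrap(nil)),  g(g(c,g(B,2)),c) ≐ g(V,c).
Delete trivial equation wrap(wrap(nil)) ≐ wrap(wrap(nil)).
Decompose g/2: g(c,g(B,2)) ≐ V,  c ≐ c.
Bind V := g(c,g(B,2)); no other remaining equation mentions V. Substituting into the earlier binding gives Y := g(B,g(c,g(B,2))).
Delete trivial equation c ≐ c.
Decompose g/2: 2 ≐ B,  nil ≐ nil.
Bind B := 2; no other remaining equation mentions B. Substituting into the earlier bindings gives Y := g(2,g(c,g(2,2))), T := g(2,2), V := g(c,g(2,2)).
Delete trivial equation nil ≐ nil.
MGU = { Y -> g(2,g(c,g(2,2))), T -> g(2,2), W -> 2, V -> g(c,g(2,2)), B -> 2 }, so T -> g(2,2).

g(2,2)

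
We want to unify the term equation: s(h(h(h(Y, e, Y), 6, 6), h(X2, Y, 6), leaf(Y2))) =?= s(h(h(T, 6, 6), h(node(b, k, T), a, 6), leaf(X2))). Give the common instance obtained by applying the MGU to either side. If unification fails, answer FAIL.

s(h(h(h(a, e, a), 6, 6), h(node(b, k, h(a, e, a)), a, 6), leaf(node(b, k, h(a, e, a)))))

Decompose s/1: h(h(h(Y, e, Y), 6, 6), h(X2, Y, 6), leaf(Y2)) =?= h(h(T, 6, 6), h(node(b, k, T), a, 6), leaf(X2)).
Decompose h/3: h(h(Y, e, Y), 6, 6) =?= h(T, 6, 6),  h(X2, Y, 6) =?= h(node(b, k, T), a, 6),  leaf(Y2) =?= leaf(X2).
Decompose h/3: h(Y, e, Y) =?= T,  6 =?= 6,  6 =?= 6.
Bind T := h(Y, e, Y); substituting into the one remaining equation that mentions T gives: h(X2, Y, 6) =?= h(node(b, k, h(Y, e, Y)), a, 6).
Delete trivial equation 6 =?= 6.
Delete trivial equation 6 =?= 6.
Decompose h/3: X2 =?= node(b, k, h(Y, e, Y)),  Y =?= a,  6 =?= 6.
Bind X2 := node(b, k, h(Y, e, Y)); substituting into the one remaining equation that mentions X2 gives: leaf(Y2) =?= leaf(node(b, k, h(Y, e, Y))).
Bind Y := a; substituting into the one remaining equation that mentions Y gives: leaf(Y2) =?= leaf(node(b, k, h(a, e, a))). Substituting into the earlier bindings gives T := h(a, e, a), X2 := node(b, k, h(a, e, a)).
Delete trivial equation 6 =?= 6.
Decompose leaf/1: Y2 =?= node(b, k, h(a, e, a)).
Bind Y2 := node(b, k, h(a, e, a)).
Applying the MGU to either side gives s(h(h(h(a, e, a), 6, 6), h(node(b, k, h(a, e, a)), a, 6), leaf(node(b, k, h(a, e, a))))).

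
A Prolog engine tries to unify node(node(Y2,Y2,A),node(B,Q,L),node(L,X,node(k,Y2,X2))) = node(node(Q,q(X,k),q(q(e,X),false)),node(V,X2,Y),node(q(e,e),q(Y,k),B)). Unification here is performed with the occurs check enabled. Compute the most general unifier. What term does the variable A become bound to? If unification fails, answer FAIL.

q(q(e,q(q(e,e),k)),false)

Decompose node/3: node(Y2,Y2,A) = node(Q,q(X,k),q(q(e,X),false)),  node(B,Q,L) = node(V,X2,Y),  node(L,X,node(k,Y2,X2)) = node(q(e,e),q(Y,k),B).
Decompose node/3: Y2 = Q,  Y2 = q(X,k),  A = q(q(e,X),false).
Bind Y2 := Q; substituting into the 2 remaining equations that mention Y2 gives: Q = q(X,k),  node(L,X,node(k,Q,X2)) = node(q(e,e),q(Y,k),B).
Bind Q := q(X,k); substituting into the 2 remaining equations that mention Q gives: node(B,q(X,k),L) = node(V,X2,Y),  node(L,X,node(k,q(X,k),X2)) = node(q(e,e),q(Y,k),B). Substituting into the earlier binding gives Y2 := q(X,k).
Bind A := q(q(e,X),false); no other remaining equation mentions A.
Decompose node/3: B = V,  q(X,k) = X2,  L = Y.
Bind B := V; substituting into the one remaining equation that mentions B gives: node(L,X,node(k,q(X,k),X2)) = node(q(e,e),q(Y,k),V).
Bind X2 := q(X,k); substituting into the one remaining equation that mentions X2 gives: node(L,X,node(k,q(X,k),q(X,k))) = node(q(e,e),q(Y,k),V).
Bind L := Y; substituting into the remaining equation gives: node(Y,X,node(k,q(X,k),q(X,k))) = node(q(e,e),q(Y,k),V).
Decompose node/3: Y = q(e,e),  X = q(Y,k),  node(k,q(X,k),q(X,k)) = V.
Bind Y := q(e,e); substituting into the one remaining equation that mentions Y gives: X = q(q(e,e),k). Substituting into the earlier binding gives L := q(e,e).
Bind X := q(q(e,e),k); substituting into the remaining equation gives: node(k,q(q(q(e,e),k),k),q(q(q(e,e),k),k)) = V. Substituting into the earlier bindings gives Y2 := q(q(q(e,e),k),k), Q := q(q(q(e,e),k),k), A := q(q(e,q(q(e,e),k)),false), X2 := q(q(q(e,e),k),k).
Bind V := node(k,q(q(q(e,e),k),k),q(q(q(e,e),k),k)). Substituting into the earlier binding gives B := node(k,q(q(q(e,e),k),k),q(q(q(e,e),k),k)).
MGU = { Y2 -> q(q(q(e,e),k),k), Q -> q(q(q(e,e),k),k), A -> q(q(e,q(q(e,e),k)),false), B -> node(k,q(q(q(e,e),k),k),q(q(q(e,e),k),k)), X2 -> q(q(q(e,e),k),k), L -> q(e,e), Y -> q(e,e), X -> q(q(e,e),k), V -> node(k,q(q(q(e,e),k),k),q(q(q(e,e),k),k)) }, so A -> q(q(e,q(q(e,e),k)),false).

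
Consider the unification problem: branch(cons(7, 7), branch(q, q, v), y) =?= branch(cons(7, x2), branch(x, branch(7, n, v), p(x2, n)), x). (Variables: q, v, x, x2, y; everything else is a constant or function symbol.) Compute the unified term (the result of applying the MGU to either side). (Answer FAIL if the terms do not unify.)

Decompose branch/3: cons(7, 7) =?= cons(7, x2),  branch(q, q, v) =?= branch(x, branch(7, n, v), p(x2, n)),  y =?= x.
Decompose cons/2: 7 =?= 7,  7 =?= x2.
Delete trivial equation 7 =?= 7.
Bind x2 := 7; substituting into the one remaining equation that mentions x2 gives: branch(q, q, v) =?= branch(x, branch(7, n, v), p(7, n)).
Decompose branch/3: q =?= x,  q =?= branch(7, n, v),  v =?= p(7, n).
Bind q := x; substituting into the one remaining equation that mentions q gives: x =?= branch(7, n, v).
Bind x := branch(7, n, v); substituting into the one remaining equation that mentions x gives: y =?= branch(7, n, v). Substituting into the earlier binding gives q := branch(7, n, v).
Bind v := p(7, n); substituting into the remaining equation gives: y =?= branch(7, n, p(7, n)). Substituting into the earlier bindings gives q := branch(7, n, p(7, n)), x := branch(7, n, p(7, n)).
Bind y := branch(7, n, p(7, n)).
Applying the MGU to either side gives branch(cons(7, 7), branch(branch(7, n, p(7, n)), branch(7, n, p(7, n)), p(7, n)), branch(7, n, p(7, n))).

branch(cons(7, 7), branch(branch(7, n, p(7, n)), branch(7, n, p(7, n)), p(7, n)), branch(7, n, p(7, n)))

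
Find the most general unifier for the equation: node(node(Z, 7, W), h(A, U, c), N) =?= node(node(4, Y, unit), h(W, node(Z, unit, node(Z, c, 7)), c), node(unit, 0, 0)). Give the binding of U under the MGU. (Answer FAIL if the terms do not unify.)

Decompose node/3: node(Z, 7, W) =?= node(4, Y, unit),  h(A, U, c) =?= h(W, node(Z, unit, node(Z, c, 7)), c),  N =?= node(unit, 0, 0).
Decompose node/3: Z =?= 4,  7 =?= Y,  W =?= unit.
Bind Z := 4; substituting into the one remaining equation that mentions Z gives: h(A, U, c) =?= h(W, node(4, unit, node(4, c, 7)), c).
Bind Y := 7; no other remaining equation mentions Y.
Bind W := unit; substituting into the one remaining equation that mentions W gives: h(A, U, c) =?= h(unit, node(4, unit, node(4, c, 7)), c).
Decompose h/3: A =?= unit,  U =?= node(4, unit, node(4, c, 7)),  c =?= c.
Bind A := unit; no other remaining equation mentions A.
Bind U := node(4, unit, node(4, c, 7)); no other remaining equation mentions U.
Delete trivial equation c =?= c.
Bind N := node(unit, 0, 0).
MGU = { Z := 4, Y := 7, W := unit, A := unit, U := node(4, unit, node(4, c, 7)), N := node(unit, 0, 0) }, so U := node(4, unit, node(4, c, 7)).

node(4, unit, node(4, c, 7))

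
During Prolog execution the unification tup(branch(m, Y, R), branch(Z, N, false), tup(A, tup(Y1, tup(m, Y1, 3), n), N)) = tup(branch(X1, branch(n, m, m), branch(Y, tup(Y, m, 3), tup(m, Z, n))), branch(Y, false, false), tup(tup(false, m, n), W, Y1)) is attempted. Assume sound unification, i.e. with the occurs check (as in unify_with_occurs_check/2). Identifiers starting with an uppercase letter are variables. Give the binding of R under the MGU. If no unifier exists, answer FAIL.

branch(branch(n, m, m), tup(branch(n, m, m), m, 3), tup(m, branch(n, m, m), n))

Decompose tup/3: branch(m, Y, R) = branch(X1, branch(n, m, m), branch(Y, tup(Y, m, 3), tup(m, Z, n))),  branch(Z, N, false) = branch(Y, false, false),  tup(A, tup(Y1, tup(m, Y1, 3), n), N) = tup(tup(false, m, n), W, Y1).
Decompose branch/3: m = X1,  Y = branch(n, m, m),  R = branch(Y, tup(Y, m, 3), tup(m, Z, n)).
Bind X1 := m; no other remaining equation mentions X1.
Bind Y := branch(n, m, m); substituting into the 2 remaining equations that mention Y gives: R = branch(branch(n, m, m), tup(branch(n, m, m), m, 3), tup(m, Z, n)),  branch(Z, N, false) = branch(branch(n, m, m), false, false).
Bind R := branch(branch(n, m, m), tup(branch(n, m, m), m, 3), tup(m, Z, n)); no other remaining equation mentions R.
Decompose branch/3: Z = branch(n, m, m),  N = false,  false = false.
Bind Z := branch(n, m, m); no other remaining equation mentions Z. Substituting into the earlier binding gives R := branch(branch(n, m, m), tup(branch(n, m, m), m, 3), tup(m, branch(n, m, m), n)).
Bind N := false; substituting into the one remaining equation that mentions N gives: tup(A, tup(Y1, tup(m, Y1, 3), n), false) = tup(tup(false, m, n), W, Y1).
Delete trivial equation false = false.
Decompose tup/3: A = tup(false, m, n),  tup(Y1, tup(m, Y1, 3), n) = W,  false = Y1.
Bind A := tup(false, m, n); no other remaining equation mentions A.
Bind W := tup(Y1, tup(m, Y1, 3), n); no other remaining equation mentions W.
Bind Y1 := false. Substituting into the earlier binding gives W := tup(false, tup(m, false, 3), n).
MGU = { X1 = m, Y = branch(n, m, m), R = branch(branch(n, m, m), tup(branch(n, m, m), m, 3), tup(m, branch(n, m, m), n)), Z = branch(n, m, m), N = false, A = tup(false, m, n), W = tup(false, tup(m, false, 3), n), Y1 = false }, so R = branch(branch(n, m, m), tup(branch(n, m, m), m, 3), tup(m, branch(n, m, m), n)).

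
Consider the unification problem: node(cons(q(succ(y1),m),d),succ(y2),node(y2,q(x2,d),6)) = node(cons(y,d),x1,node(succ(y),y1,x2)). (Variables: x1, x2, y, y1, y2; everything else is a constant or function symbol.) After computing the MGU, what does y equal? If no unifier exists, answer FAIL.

q(succ(q(6,d)),m)

Decompose node/3: cons(q(succ(y1),m),d) = cons(y,d),  succ(y2) = x1,  node(y2,q(x2,d),6) = node(succ(y),y1,x2).
Decompose cons/2: q(succ(y1),m) = y,  d = d.
Bind y := q(succ(y1),m); substituting into the one remaining equation that mentions y gives: node(y2,q(x2,d),6) = node(succ(q(succ(y1),m)),y1,x2).
Delete trivial equation d = d.
Bind x1 := succ(y2); no other remaining equation mentions x1.
Decompose node/3: y2 = succ(q(succ(y1),m)),  q(x2,d) = y1,  6 = x2.
Bind y2 := succ(q(succ(y1),m)); no other remaining equation mentions y2. Substituting into the earlier binding gives x1 := succ(succ(q(succ(y1),m))).
Bind y1 := q(x2,d); no other remaining equation mentions y1. Substituting into the earlier bindings gives y := q(succ(q(x2,d)),m), x1 := succ(succ(q(succ(q(x2,d)),m))), y2 := succ(q(succ(q(x2,d)),m)).
Bind x2 := 6. Substituting into the earlier bindings gives y := q(succ(q(6,d)),m), x1 := succ(succ(q(succ(q(6,d)),m))), y2 := succ(q(succ(q(6,d)),m)), y1 := q(6,d).
MGU = { y ↦ q(succ(q(6,d)),m), x1 ↦ succ(succ(q(succ(q(6,d)),m))), y2 ↦ succ(q(succ(q(6,d)),m)), y1 ↦ q(6,d), x2 ↦ 6 }, so y ↦ q(succ(q(6,d)),m).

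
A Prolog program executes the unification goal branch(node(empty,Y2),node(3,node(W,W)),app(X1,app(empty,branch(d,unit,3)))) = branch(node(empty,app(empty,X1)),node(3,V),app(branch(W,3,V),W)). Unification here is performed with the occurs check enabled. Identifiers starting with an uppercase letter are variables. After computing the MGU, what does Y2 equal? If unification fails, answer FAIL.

app(empty,branch(app(empty,branch(d,unit,3)),3,node(app(empty,branch(d,unit,3)),app(empty,branch(d,unit,3)))))

Decompose branch/3: node(empty,Y2) = node(empty,app(empty,X1)),  node(3,node(W,W)) = node(3,V),  app(X1,app(empty,branch(d,unit,3))) = app(branch(W,3,V),W).
Decompose node/2: empty = empty,  Y2 = app(empty,X1).
Delete trivial equation empty = empty.
Bind Y2 := app(empty,X1); no other remaining equation mentions Y2.
Decompose node/2: 3 = 3,  node(W,W) = V.
Delete trivial equation 3 = 3.
Bind V := node(W,W); substituting into the remaining equation gives: app(X1,app(empty,branch(d,unit,3))) = app(branch(W,3,node(W,W)),W).
Decompose app/2: X1 = branch(W,3,node(W,W)),  app(empty,branch(d,unit,3)) = W.
Bind X1 := branch(W,3,node(W,W)); no other remaining equation mentions X1. Substituting into the earlier binding gives Y2 := app(empty,branch(W,3,node(W,W))).
Bind W := app(empty,branch(d,unit,3)). Substituting into the earlier bindings gives Y2 := app(empty,branch(app(empty,branch(d,unit,3)),3,node(app(empty,branch(d,unit,3)),app(empty,branch(d,unit,3))))), V := node(app(empty,branch(d,unit,3)),app(empty,branch(d,unit,3))), X1 := branch(app(empty,branch(d,unit,3)),3,node(app(empty,branch(d,unit,3)),app(empty,branch(d,unit,3)))).
MGU = { Y2 -> app(empty,branch(app(empty,branch(d,unit,3)),3,node(app(empty,branch(d,unit,3)),app(empty,branch(d,unit,3))))), V -> node(app(empty,branch(d,unit,3)),app(empty,branch(d,unit,3))), X1 -> branch(app(empty,branch(d,unit,3)),3,node(app(empty,branch(d,unit,3)),app(empty,branch(d,unit,3)))), W -> app(empty,branch(d,unit,3)) }, so Y2 -> app(empty,branch(app(empty,branch(d,unit,3)),3,node(app(empty,branch(d,unit,3)),app(empty,branch(d,unit,3))))).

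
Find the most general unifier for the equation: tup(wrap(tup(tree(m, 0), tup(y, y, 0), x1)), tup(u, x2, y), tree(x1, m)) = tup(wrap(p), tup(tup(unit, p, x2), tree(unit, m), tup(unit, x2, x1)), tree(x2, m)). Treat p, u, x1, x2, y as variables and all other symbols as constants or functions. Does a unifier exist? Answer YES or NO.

YES

Decompose tup/3: wrap(tup(tree(m, 0), tup(y, y, 0), x1)) = wrap(p),  tup(u, x2, y) = tup(tup(unit, p, x2), tree(unit, m), tup(unit, x2, x1)),  tree(x1, m) = tree(x2, m).
Decompose wrap/1: tup(tree(m, 0), tup(y, y, 0), x1) = p.
Bind p := tup(tree(m, 0), tup(y, y, 0), x1); substituting into the one remaining equation that mentions p gives: tup(u, x2, y) = tup(tup(unit, tup(tree(m, 0), tup(y, y, 0), x1), x2), tree(unit, m), tup(unit, x2, x1)).
Decompose tup/3: u = tup(unit, tup(tree(m, 0), tup(y, y, 0), x1), x2),  x2 = tree(unit, m),  y = tup(unit, x2, x1).
Bind u := tup(unit, tup(tree(m, 0), tup(y, y, 0), x1), x2); no other remaining equation mentions u.
Bind x2 := tree(unit, m); substituting into the remaining equations gives: y = tup(unit, tree(unit, m), x1),  tree(x1, m) = tree(tree(unit, m), m). Substituting into the earlier binding gives u := tup(unit, tup(tree(m, 0), tup(y, y, 0), x1), tree(unit, m)).
Bind y := tup(unit, tree(unit, m), x1); no other remaining equation mentions y. Substituting into the earlier bindings gives p := tup(tree(m, 0), tup(tup(unit, tree(unit, m), x1), tup(unit, tree(unit, m), x1), 0), x1), u := tup(unit, tup(tree(m, 0), tup(tup(unit, tree(unit, m), x1), tup(unit, tree(unit, m), x1), 0), x1), tree(unit, m)).
Decompose tree/2: x1 = tree(unit, m),  m = m.
Bind x1 := tree(unit, m); no other remaining equation mentions x1. Substituting into the earlier bindings gives p := tup(tree(m, 0), tup(tup(unit, tree(unit, m), tree(unit, m)), tup(unit, tree(unit, m), tree(unit, m)), 0), tree(unit, m)), u := tup(unit, tup(tree(m, 0), tup(tup(unit, tree(unit, m), tree(unit, m)), tup(unit, tree(unit, m), tree(unit, m)), 0), tree(unit, m)), tree(unit, m)), y := tup(unit, tree(unit, m), tree(unit, m)).
Delete trivial equation m = m.
No equations remain and no clash or occurs-check failure arose, so a unifier exists.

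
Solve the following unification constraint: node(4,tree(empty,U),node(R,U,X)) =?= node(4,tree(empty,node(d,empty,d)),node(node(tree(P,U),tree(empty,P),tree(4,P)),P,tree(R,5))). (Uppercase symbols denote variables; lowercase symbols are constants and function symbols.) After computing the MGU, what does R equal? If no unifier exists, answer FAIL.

Decompose node/3: 4 =?= 4,  tree(empty,U) =?= tree(empty,node(d,empty,d)),  node(R,U,X) =?= node(node(tree(P,U),tree(empty,P),tree(4,P)),P,tree(R,5)).
Delete trivial equation 4 =?= 4.
Decompose tree/2: empty =?= empty,  U =?= node(d,empty,d).
Delete trivial equation empty =?= empty.
Bind U := node(d,empty,d); substituting into the remaining equation gives: node(R,node(d,empty,d),X) =?= node(node(tree(P,node(d,empty,d)),tree(empty,P),tree(4,P)),P,tree(R,5)).
Decompose node/3: R =?= node(tree(P,node(d,empty,d)),tree(empty,P),tree(4,P)),  node(d,empty,d) =?= P,  X =?= tree(R,5).
Bind R := node(tree(P,node(d,empty,d)),tree(empty,P),tree(4,P)); substituting into the one remaining equation that mentions R gives: X =?= tree(node(tree(P,node(d,empty,d)),tree(empty,P),tree(4,P)),5).
Bind P := node(d,empty,d); substituting into the remaining equation gives: X =?= tree(node(tree(node(d,empty,d),node(d,empty,d)),tree(empty,node(d,empty,d)),tree(4,node(d,empty,d))),5). Substituting into the earlier binding gives R := node(tree(node(d,empty,d),node(d,empty,d)),tree(empty,node(d,empty,d)),tree(4,node(d,empty,d))).
Bind X := tree(node(tree(node(d,empty,d),node(d,empty,d)),tree(empty,node(d,empty,d)),tree(4,node(d,empty,d))),5).
MGU = { U -> node(d,empty,d), R -> node(tree(node(d,empty,d),node(d,empty,d)),tree(empty,node(d,empty,d)),tree(4,node(d,empty,d))), P -> node(d,empty,d), X -> tree(node(tree(node(d,empty,d),node(d,empty,d)),tree(empty,node(d,empty,d)),tree(4,node(d,empty,d))),5) }, so R -> node(tree(node(d,empty,d),node(d,empty,d)),tree(empty,node(d,empty,d)),tree(4,node(d,empty,d))).

node(tree(node(d,empty,d),node(d,empty,d)),tree(empty,node(d,empty,d)),tree(4,node(d,empty,d)))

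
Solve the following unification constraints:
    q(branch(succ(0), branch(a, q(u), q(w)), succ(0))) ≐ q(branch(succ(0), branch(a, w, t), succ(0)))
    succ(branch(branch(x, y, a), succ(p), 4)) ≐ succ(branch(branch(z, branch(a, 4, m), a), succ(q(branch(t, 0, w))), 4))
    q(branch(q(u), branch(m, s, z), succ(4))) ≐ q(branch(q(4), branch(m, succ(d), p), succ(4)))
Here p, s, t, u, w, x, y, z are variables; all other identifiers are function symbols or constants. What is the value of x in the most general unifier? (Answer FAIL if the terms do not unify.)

q(branch(q(q(4)), 0, q(4)))

Decompose q/1: branch(succ(0), branch(a, q(u), q(w)), succ(0)) ≐ branch(succ(0), branch(a, w, t), succ(0)).
Decompose branch/3: succ(0) ≐ succ(0),  branch(a, q(u), q(w)) ≐ branch(a, w, t),  succ(0) ≐ succ(0).
Delete trivial equation succ(0) ≐ succ(0).
Decompose branch/3: a ≐ a,  q(u) ≐ w,  q(w) ≐ t.
Delete trivial equation a ≐ a.
Bind w := q(u); substituting into the 2 remaining equations that mention w gives: q(q(u)) ≐ t,  succ(branch(branch(x, y, a), succ(p), 4)) ≐ succ(branch(branch(z, branch(a, 4, m), a), succ(q(branch(t, 0, q(u)))), 4)).
Bind t := q(q(u)); substituting into the one remaining equation that mentions t gives: succ(branch(branch(x, y, a), succ(p), 4)) ≐ succ(branch(branch(z, branch(a, 4, m), a), succ(q(branch(q(q(u)), 0, q(u)))), 4)).
Delete trivial equation succ(0) ≐ succ(0).
Decompose succ/1: branch(branch(x, y, a), succ(p), 4) ≐ branch(branch(z, branch(a, 4, m), a), succ(q(branch(q(q(u)), 0, q(u)))), 4).
Decompose branch/3: branch(x, y, a) ≐ branch(z, branch(a, 4, m), a),  succ(p) ≐ succ(q(branch(q(q(u)), 0, q(u)))),  4 ≐ 4.
Decompose branch/3: x ≐ z,  y ≐ branch(a, 4, m),  a ≐ a.
Bind x := z; no other remaining equation mentions x.
Bind y := branch(a, 4, m); no other remaining equation mentions y.
Delete trivial equation a ≐ a.
Decompose succ/1: p ≐ q(branch(q(q(u)), 0, q(u))).
Bind p := q(branch(q(q(u)), 0, q(u))); substituting into the one remaining equation that mentions p gives: q(branch(q(u), branch(m, s, z), succ(4))) ≐ q(branch(q(4), branch(m, succ(d), q(branch(q(q(u)), 0, q(u)))), succ(4))).
Delete trivial equation 4 ≐ 4.
Decompose q/1: branch(q(u), branch(m, s, z), succ(4)) ≐ branch(q(4), branch(m, succ(d), q(branch(q(q(u)), 0, q(u)))), succ(4)).
Decompose branch/3: q(u) ≐ q(4),  branch(m, s, z) ≐ branch(m, succ(d), q(branch(q(q(u)), 0, q(u)))),  succ(4) ≐ succ(4).
Decompose q/1: u ≐ 4.
Bind u := 4; substituting into the one remaining equation that mentions u gives: branch(m, s, z) ≐ branch(m, succ(d), q(branch(q(q(4)), 0, q(4)))). Substituting into the earlier bindings gives w := q(4), t := q(q(4)), p := q(branch(q(q(4)), 0, q(4))).
Decompose branch/3: m ≐ m,  s ≐ succ(d),  z ≐ q(branch(q(q(4)), 0, q(4))).
Delete trivial equation m ≐ m.
Bind s := succ(d); no other remaining equation mentions s.
Bind z := q(branch(q(q(4)), 0, q(4))); no other remaining equation mentions z. Substituting into the earlier binding gives x := q(branch(q(q(4)), 0, q(4))).
Delete trivial equation succ(4) ≐ succ(4).
MGU = { w := q(4), t := q(q(4)), x := q(branch(q(q(4)), 0, q(4))), y := branch(a, 4, m), p := q(branch(q(q(4)), 0, q(4))), u := 4, s := succ(d), z := q(branch(q(q(4)), 0, q(4))) }, so x := q(branch(q(q(4)), 0, q(4))).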